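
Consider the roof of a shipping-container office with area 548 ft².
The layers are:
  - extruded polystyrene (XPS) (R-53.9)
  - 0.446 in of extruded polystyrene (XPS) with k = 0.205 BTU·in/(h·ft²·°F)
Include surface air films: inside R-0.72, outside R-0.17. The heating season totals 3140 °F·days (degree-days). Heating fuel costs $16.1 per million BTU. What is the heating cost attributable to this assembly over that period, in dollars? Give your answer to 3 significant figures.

11.7 dollars

0.446/0.205 = 2.176
R_total = 0.72 + 53.9 + 2.176 + 0.17 = 56.97 ft²·°F·h/BTU
E = A × HDD × 24 / R = 548 × 3140 × 24 / 56.97 = 725000 BTU
Cost = 725000/10⁶ × 16.1 = $11.67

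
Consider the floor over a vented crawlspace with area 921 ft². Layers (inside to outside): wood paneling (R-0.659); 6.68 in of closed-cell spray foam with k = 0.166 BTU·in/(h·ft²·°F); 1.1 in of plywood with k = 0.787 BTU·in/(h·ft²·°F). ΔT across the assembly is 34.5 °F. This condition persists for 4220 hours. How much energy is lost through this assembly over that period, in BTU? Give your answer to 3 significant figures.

6.68/0.166 = 40.24
1.1/0.787 = 1.398
R_total = 0.659 + 40.24 + 1.398 = 42.3 ft²·°F·h/BTU
Q = 921 × 34.5 / 42.3 = 751.2 BTU/h
E = 751.2 × 4220 = 3170000 BTU

3170000 BTU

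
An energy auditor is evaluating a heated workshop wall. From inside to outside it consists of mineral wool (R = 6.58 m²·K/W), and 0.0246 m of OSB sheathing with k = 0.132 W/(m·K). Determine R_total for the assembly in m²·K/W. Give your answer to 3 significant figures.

6.77 m²·K/W

0.0246/0.132 = 0.1864
R_total = 6.58 + 0.1864 = 6.766 m²·K/W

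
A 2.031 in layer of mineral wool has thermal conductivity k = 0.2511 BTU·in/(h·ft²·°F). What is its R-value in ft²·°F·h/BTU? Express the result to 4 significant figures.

8.088 ft²·°F·h/BTU

R = L/k = 2.031/0.2511 = 8.0884 ft²·°F·h/BTU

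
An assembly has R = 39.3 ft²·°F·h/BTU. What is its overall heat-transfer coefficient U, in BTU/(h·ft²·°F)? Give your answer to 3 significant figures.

U = 1/R = 1/39.3 = 0.02545

0.0254 BTU/(h·ft²·°F)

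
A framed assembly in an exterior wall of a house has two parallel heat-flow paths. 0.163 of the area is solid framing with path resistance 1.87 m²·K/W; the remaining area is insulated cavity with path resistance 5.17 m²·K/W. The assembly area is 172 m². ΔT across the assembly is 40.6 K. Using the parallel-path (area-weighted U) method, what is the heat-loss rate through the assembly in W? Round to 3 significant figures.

U_eff = 0.837/5.17 + 0.163/1.87 = 0.1619 + 0.08717 = 0.2491
R_eff = 1/U_eff = 4.015 m²·K/W
Q = 172 × 40.6 / 4.015 = 1739 W

1740 W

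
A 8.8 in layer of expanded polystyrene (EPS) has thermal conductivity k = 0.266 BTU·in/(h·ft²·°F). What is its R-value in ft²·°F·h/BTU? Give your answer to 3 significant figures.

33.1 ft²·°F·h/BTU

R = L/k = 8.8/0.266 = 33.08 ft²·°F·h/BTU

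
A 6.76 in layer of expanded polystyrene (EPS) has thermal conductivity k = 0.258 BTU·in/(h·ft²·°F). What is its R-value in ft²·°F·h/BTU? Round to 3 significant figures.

26.2 ft²·°F·h/BTU

R = L/k = 6.76/0.258 = 26.2 ft²·°F·h/BTU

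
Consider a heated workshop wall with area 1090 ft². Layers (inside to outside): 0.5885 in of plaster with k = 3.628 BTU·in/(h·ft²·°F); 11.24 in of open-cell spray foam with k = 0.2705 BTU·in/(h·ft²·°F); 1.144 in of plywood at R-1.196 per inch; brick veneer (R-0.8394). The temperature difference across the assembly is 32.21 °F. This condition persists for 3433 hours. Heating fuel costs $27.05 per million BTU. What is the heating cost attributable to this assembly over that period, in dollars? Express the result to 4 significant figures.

74.23 dollars

0.5885/3.628 = 0.16221
11.24/0.2705 = 41.553
1.144 × 1.196 = 1.3682
R_total = 0.16221 + 41.553 + 1.3682 + 0.8394 = 43.923 ft²·°F·h/BTU
Q = 1090 × 32.21 / 43.923 = 799.34 BTU/h
E = 799.34 × 3433 = 2744100 BTU
Cost = 2744100/10⁶ × 27.05 = $74.229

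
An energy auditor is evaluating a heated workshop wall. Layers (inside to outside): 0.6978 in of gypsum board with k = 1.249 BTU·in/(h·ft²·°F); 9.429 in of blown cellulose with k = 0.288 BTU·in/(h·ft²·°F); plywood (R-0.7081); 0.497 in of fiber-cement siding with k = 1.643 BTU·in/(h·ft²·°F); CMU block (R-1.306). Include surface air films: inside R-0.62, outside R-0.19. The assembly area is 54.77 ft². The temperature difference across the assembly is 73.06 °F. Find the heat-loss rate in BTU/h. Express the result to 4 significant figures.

109.9 BTU/h

0.6978/1.249 = 0.55869
9.429/0.288 = 32.74
0.497/1.643 = 0.3025
R_total = 0.62 + 0.55869 + 32.74 + 0.7081 + 0.3025 + 1.306 + 0.19 = 36.425 ft²·°F·h/BTU
Q = A·ΔT/R = 54.77 × 73.06 / 36.425 = 109.86 BTU/h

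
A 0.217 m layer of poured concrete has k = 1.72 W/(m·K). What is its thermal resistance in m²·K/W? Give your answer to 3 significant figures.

R = L/k = 0.217/1.72 = 0.1262 m²·K/W

0.126 m²·K/W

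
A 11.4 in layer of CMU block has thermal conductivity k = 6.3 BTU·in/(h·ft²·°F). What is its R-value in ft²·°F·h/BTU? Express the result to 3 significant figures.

R = L/k = 11.4/6.3 = 1.81 ft²·°F·h/BTU

1.81 ft²·°F·h/BTU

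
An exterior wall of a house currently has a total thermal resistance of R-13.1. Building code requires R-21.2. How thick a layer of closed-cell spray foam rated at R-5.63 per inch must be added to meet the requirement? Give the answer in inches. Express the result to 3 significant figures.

ΔR = 21.2 − 13.1 = 8.1 ft²·°F·h/BTU
L = ΔR / (R/in) = 8.1/5.63 = 1.439 in

1.44 in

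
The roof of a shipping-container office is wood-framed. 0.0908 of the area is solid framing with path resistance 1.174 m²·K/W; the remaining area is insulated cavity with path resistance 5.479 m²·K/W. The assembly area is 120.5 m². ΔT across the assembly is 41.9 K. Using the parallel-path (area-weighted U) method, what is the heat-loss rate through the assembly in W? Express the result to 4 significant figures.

U_eff = 0.9092/5.479 + 0.0908/1.174 = 0.16594 + 0.077342 = 0.24329
R_eff = 1/U_eff = 4.1104 m²·K/W
Q = 120.5 × 41.9 / 4.1104 = 1228.3 W

1228 W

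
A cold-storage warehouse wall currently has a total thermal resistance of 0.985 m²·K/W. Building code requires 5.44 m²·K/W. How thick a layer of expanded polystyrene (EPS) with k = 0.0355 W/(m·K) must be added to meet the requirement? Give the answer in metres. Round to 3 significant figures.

0.158 m

ΔR = 5.44 − 0.985 = 4.455 m²·K/W
L = ΔR × k = 4.455 × 0.0355 = 0.1582 m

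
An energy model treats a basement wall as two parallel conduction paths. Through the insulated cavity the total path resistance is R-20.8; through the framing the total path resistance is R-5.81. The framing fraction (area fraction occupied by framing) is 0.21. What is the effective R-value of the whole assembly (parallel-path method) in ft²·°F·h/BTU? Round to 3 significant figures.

13.5 ft²·°F·h/BTU

U_eff = 0.79/20.8 + 0.21/5.81 = 0.03798 + 0.03614 = 0.07413
R_eff = 1/U_eff = 13.49 ft²·°F·h/BTU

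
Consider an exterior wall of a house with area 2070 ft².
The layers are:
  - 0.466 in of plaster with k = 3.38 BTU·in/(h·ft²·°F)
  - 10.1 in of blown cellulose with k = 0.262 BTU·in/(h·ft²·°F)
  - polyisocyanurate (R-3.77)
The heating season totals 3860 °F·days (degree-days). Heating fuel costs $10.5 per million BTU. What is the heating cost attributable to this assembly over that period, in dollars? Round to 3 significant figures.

47.4 dollars

0.466/3.38 = 0.1379
10.1/0.262 = 38.55
R_total = 0.1379 + 38.55 + 3.77 = 42.46 ft²·°F·h/BTU
E = A × HDD × 24 / R = 2070 × 3860 × 24 / 42.46 = 4517000 BTU
Cost = 4517000/10⁶ × 10.5 = $47.42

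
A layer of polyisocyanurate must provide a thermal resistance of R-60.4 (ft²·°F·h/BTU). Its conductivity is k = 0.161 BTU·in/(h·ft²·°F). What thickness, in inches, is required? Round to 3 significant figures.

9.72 in

L = R × k = 60.4 × 0.161 = 9.724 in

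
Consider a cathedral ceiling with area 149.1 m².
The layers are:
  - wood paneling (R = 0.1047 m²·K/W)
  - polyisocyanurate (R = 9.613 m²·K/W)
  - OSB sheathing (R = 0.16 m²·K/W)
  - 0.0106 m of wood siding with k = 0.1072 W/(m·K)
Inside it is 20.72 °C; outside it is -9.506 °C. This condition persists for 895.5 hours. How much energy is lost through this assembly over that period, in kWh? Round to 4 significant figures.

404.5 kWh

0.0106/0.1072 = 0.098881
R_total = 0.1047 + 9.613 + 0.16 + 0.098881 = 9.9766 m²·K/W
Q = 149.1 × (20.72 − (-9.506)) / 9.9766 = 451.73 W
E = 451.73 W × 895.5 h / 1000 = 404.52 kWh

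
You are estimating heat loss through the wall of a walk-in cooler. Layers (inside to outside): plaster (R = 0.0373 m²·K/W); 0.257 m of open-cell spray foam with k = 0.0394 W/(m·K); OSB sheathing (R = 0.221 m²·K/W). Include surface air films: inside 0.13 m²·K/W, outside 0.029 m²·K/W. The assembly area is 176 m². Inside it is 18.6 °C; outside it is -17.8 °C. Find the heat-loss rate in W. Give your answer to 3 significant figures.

923 W

0.257/0.0394 = 6.523
R_total = 0.13 + 0.0373 + 6.523 + 0.221 + 0.029 = 6.94 m²·K/W
Q = A·ΔT/R = 176 × (18.6 − (-17.8)) / 6.94 = 923.1 W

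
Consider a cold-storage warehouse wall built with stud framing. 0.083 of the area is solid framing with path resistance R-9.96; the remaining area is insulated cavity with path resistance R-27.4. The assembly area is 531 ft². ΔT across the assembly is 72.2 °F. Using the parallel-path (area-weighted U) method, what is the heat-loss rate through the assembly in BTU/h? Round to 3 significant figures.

1600 BTU/h

U_eff = 0.917/27.4 + 0.083/9.96 = 0.03347 + 0.008333 = 0.0418
R_eff = 1/U_eff = 23.92 ft²·°F·h/BTU
Q = 531 × 72.2 / 23.92 = 1603 BTU/h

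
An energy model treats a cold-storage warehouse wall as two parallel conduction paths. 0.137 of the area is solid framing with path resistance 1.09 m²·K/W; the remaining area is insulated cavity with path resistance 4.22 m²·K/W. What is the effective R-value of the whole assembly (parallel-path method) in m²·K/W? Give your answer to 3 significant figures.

3.03 m²·K/W

U_eff = 0.863/4.22 + 0.137/1.09 = 0.2045 + 0.1257 = 0.3302
R_eff = 1/U_eff = 3.029 m²·K/W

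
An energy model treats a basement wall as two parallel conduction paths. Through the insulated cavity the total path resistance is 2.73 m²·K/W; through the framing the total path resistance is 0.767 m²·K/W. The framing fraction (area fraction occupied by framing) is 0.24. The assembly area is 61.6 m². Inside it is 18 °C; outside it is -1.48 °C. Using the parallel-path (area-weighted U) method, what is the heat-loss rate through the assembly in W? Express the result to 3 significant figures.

U_eff = 0.76/2.73 + 0.24/0.767 = 0.2784 + 0.3129 = 0.5913
R_eff = 1/U_eff = 1.691 m²·K/W
Q = 61.6 × (18 − (-1.48)) / 1.691 = 709.5 W

710 W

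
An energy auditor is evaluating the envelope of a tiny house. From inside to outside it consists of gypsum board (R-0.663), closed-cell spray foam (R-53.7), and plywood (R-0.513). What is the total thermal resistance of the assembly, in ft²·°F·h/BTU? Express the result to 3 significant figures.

R_total = 0.663 + 53.7 + 0.513 = 54.88 ft²·°F·h/BTU

54.9 ft²·°F·h/BTU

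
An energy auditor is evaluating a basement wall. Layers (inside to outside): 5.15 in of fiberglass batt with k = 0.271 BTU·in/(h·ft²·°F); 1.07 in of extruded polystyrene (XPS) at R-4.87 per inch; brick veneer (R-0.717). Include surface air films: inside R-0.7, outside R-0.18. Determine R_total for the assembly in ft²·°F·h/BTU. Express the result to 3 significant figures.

25.8 ft²·°F·h/BTU

5.15/0.271 = 19
1.07 × 4.87 = 5.211
R_total = 0.7 + 19 + 5.211 + 0.717 + 0.18 = 25.81 ft²·°F·h/BTU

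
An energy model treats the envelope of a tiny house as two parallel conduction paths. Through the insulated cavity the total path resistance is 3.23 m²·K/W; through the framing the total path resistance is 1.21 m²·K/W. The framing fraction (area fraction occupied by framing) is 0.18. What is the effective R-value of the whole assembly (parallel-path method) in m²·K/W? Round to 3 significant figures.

2.48 m²·K/W

U_eff = 0.82/3.23 + 0.18/1.21 = 0.2539 + 0.1488 = 0.4026
R_eff = 1/U_eff = 2.484 m²·K/W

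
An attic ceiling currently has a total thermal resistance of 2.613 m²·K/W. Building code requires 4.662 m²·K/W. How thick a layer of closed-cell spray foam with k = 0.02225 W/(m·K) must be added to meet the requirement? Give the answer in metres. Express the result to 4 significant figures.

0.04559 m

ΔR = 4.662 − 2.613 = 2.049 m²·K/W
L = ΔR × k = 2.049 × 0.02225 = 0.04559 m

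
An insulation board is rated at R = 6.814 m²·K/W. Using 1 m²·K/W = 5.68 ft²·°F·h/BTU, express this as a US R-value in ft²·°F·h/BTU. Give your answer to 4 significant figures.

R_US = 6.814 × 5.68 = 38.704

38.70 ft²·°F·h/BTU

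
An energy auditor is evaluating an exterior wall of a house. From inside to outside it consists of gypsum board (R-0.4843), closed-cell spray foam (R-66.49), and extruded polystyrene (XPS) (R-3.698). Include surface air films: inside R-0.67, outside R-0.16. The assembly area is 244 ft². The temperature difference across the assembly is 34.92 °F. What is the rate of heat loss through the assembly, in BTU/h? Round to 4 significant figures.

R_total = 0.67 + 0.4843 + 66.49 + 3.698 + 0.16 = 71.502 ft²·°F·h/BTU
Q = A·ΔT/R = 244 × 34.92 / 71.502 = 119.16 BTU/h

119.2 BTU/h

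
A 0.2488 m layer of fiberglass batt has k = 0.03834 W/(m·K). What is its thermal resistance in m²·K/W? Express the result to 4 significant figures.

R = L/k = 0.2488/0.03834 = 6.4893 m²·K/W

6.489 m²·K/W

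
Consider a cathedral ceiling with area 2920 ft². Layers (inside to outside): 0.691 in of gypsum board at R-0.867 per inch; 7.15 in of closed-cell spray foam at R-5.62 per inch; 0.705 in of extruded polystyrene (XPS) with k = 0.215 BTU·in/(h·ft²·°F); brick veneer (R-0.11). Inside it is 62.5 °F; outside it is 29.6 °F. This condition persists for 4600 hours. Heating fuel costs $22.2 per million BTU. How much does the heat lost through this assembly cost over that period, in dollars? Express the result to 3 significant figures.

222 dollars

0.691 × 0.867 = 0.5991
7.15 × 5.62 = 40.18
0.705/0.215 = 3.279
R_total = 0.5991 + 40.18 + 3.279 + 0.11 = 44.17 ft²·°F·h/BTU
Q = 2920 × (62.5 − 29.6) / 44.17 = 2175 BTU/h
E = 2175 × 4600 = 10000000 BTU
Cost = 10000000/10⁶ × 22.2 = $222.1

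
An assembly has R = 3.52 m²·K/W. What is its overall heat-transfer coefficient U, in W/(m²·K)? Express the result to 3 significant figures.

0.284 W/(m²·K)

U = 1/R = 1/3.52 = 0.2841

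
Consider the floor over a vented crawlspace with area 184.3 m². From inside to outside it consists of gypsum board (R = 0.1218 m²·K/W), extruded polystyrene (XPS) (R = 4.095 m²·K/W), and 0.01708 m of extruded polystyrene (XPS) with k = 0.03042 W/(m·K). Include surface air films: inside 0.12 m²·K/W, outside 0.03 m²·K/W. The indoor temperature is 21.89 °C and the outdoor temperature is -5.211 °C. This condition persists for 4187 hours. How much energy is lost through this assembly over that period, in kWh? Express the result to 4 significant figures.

0.01708/0.03042 = 0.56147
R_total = 0.12 + 0.1218 + 4.095 + 0.56147 + 0.03 = 4.9283 m²·K/W
Q = 184.3 × (21.89 − (-5.211)) / 4.9283 = 1013.5 W
E = 1013.5 W × 4187 h / 1000 = 4243.4 kWh

4243 kWh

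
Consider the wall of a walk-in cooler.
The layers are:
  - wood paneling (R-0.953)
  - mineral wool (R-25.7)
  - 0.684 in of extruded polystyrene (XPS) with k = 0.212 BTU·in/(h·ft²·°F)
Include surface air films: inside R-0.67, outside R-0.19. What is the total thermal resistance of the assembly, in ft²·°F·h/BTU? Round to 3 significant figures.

0.684/0.212 = 3.226
R_total = 0.67 + 0.953 + 25.7 + 3.226 + 0.19 = 30.74 ft²·°F·h/BTU

30.7 ft²·°F·h/BTU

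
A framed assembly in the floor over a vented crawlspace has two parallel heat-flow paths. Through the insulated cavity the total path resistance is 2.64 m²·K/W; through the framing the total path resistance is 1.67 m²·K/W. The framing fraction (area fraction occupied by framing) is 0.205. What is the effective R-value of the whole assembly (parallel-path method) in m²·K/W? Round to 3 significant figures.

2.36 m²·K/W

U_eff = 0.795/2.64 + 0.205/1.67 = 0.3011 + 0.1228 = 0.4239
R_eff = 1/U_eff = 2.359 m²·K/W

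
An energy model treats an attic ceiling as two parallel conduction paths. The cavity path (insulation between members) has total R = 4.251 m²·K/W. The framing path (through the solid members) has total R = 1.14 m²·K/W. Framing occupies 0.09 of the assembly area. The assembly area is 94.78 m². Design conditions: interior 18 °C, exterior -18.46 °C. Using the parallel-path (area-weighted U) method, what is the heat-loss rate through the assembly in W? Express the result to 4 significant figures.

U_eff = 0.91/4.251 + 0.09/1.14 = 0.21407 + 0.078947 = 0.29301
R_eff = 1/U_eff = 3.4128 m²·K/W
Q = 94.78 × (18 − (-18.46)) / 3.4128 = 1012.6 W

1013 W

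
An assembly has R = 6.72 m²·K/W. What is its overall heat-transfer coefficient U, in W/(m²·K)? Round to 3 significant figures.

U = 1/R = 1/6.72 = 0.1488

0.149 W/(m²·K)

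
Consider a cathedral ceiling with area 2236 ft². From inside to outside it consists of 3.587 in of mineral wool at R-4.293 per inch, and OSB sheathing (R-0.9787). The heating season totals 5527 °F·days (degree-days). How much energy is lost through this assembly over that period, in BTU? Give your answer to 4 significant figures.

3.587 × 4.293 = 15.399
R_total = 15.399 + 0.9787 = 16.378 ft²·°F·h/BTU
E = A × HDD × 24 / R = 2236 × 5527 × 24 / 16.378 = 18110000 BTU

18110000 BTU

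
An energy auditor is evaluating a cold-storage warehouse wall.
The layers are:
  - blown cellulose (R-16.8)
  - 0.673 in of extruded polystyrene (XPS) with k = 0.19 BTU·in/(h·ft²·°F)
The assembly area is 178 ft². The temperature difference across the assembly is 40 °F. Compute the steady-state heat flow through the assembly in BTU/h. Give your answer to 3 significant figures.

350 BTU/h

0.673/0.19 = 3.542
R_total = 16.8 + 3.542 = 20.34 ft²·°F·h/BTU
Q = A·ΔT/R = 178 × 40 / 20.34 = 350 BTU/h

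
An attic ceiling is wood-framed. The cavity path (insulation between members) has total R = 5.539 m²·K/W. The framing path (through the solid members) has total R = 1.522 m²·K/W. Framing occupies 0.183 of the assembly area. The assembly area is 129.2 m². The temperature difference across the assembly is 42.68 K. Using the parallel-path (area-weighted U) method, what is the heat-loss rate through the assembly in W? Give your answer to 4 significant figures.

1476 W

U_eff = 0.817/5.539 + 0.183/1.522 = 0.1475 + 0.12024 = 0.26774
R_eff = 1/U_eff = 3.735 m²·K/W
Q = 129.2 × 42.68 / 3.735 = 1476.4 W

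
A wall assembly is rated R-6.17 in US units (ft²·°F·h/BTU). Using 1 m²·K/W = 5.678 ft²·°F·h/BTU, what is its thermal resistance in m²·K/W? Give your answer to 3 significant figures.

1.09 m²·K/W

R_SI = 6.17/5.678 = 1.087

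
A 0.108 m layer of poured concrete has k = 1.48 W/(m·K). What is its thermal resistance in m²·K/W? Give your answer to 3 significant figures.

R = L/k = 0.108/1.48 = 0.07297 m²·K/W

0.0730 m²·K/W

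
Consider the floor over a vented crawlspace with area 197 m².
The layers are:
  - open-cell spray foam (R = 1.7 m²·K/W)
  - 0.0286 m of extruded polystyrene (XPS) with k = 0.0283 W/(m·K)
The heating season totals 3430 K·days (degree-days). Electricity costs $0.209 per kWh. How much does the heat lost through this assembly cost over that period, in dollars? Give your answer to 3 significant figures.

0.0286/0.0283 = 1.011
R_total = 1.7 + 1.011 = 2.711 m²·K/W
E = A × HDD × 24 / R / 1000 = 197 × 3430 × 24 / 2.711 / 1000 = 5983 kWh
Cost = 5983 × 0.209 = $1250

1250 dollars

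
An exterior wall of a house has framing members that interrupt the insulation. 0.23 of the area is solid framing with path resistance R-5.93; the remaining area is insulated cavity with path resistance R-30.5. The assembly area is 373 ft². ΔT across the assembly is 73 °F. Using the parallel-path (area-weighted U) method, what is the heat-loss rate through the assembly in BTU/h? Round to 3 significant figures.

1740 BTU/h

U_eff = 0.77/30.5 + 0.23/5.93 = 0.02525 + 0.03879 = 0.06403
R_eff = 1/U_eff = 15.62 ft²·°F·h/BTU
Q = 373 × 73 / 15.62 = 1744 BTU/h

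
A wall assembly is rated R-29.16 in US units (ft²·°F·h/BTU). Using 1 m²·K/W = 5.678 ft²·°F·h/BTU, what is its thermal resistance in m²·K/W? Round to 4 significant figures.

R_SI = 29.16/5.678 = 5.1356

5.136 m²·K/W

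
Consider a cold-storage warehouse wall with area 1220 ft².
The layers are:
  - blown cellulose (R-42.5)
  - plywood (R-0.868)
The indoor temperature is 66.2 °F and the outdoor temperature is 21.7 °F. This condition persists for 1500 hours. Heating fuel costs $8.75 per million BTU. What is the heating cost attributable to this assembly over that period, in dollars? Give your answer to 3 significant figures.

R_total = 42.5 + 0.868 = 43.37 ft²·°F·h/BTU
Q = 1220 × (66.2 − 21.7) / 43.37 = 1252 BTU/h
E = 1252 × 1500 = 1878000 BTU
Cost = 1878000/10⁶ × 8.75 = $16.43

16.4 dollars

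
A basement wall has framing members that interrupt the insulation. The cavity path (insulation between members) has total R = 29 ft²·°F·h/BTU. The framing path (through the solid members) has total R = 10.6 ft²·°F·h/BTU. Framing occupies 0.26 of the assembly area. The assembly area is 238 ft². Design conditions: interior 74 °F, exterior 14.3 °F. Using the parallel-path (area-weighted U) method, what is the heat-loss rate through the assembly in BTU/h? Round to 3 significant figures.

U_eff = 0.74/29 + 0.26/10.6 = 0.02552 + 0.02453 = 0.05005
R_eff = 1/U_eff = 19.98 ft²·°F·h/BTU
Q = 238 × (74 − 14.3) / 19.98 = 711.1 BTU/h

711 BTU/h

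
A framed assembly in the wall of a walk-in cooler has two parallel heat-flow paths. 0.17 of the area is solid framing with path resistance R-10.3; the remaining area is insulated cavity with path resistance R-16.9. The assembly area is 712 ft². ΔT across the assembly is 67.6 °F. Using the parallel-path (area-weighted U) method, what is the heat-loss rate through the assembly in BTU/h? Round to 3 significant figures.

3160 BTU/h

U_eff = 0.83/16.9 + 0.17/10.3 = 0.04911 + 0.0165 = 0.06562
R_eff = 1/U_eff = 15.24 ft²·°F·h/BTU
Q = 712 × 67.6 / 15.24 = 3158 BTU/h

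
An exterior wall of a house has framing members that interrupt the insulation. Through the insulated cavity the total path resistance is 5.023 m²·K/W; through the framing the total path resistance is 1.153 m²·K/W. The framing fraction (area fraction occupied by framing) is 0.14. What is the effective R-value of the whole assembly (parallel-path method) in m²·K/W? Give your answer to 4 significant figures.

U_eff = 0.86/5.023 + 0.14/1.153 = 0.17121 + 0.12142 = 0.29263
R_eff = 1/U_eff = 3.4172 m²·K/W

3.417 m²·K/W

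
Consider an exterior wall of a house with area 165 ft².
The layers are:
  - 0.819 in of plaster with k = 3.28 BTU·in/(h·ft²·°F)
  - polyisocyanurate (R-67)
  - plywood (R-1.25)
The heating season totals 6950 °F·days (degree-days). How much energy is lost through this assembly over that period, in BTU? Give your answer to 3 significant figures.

402000 BTU

0.819/3.28 = 0.2497
R_total = 0.2497 + 67 + 1.25 = 68.5 ft²·°F·h/BTU
E = A × HDD × 24 / R = 165 × 6950 × 24 / 68.5 = 401800 BTU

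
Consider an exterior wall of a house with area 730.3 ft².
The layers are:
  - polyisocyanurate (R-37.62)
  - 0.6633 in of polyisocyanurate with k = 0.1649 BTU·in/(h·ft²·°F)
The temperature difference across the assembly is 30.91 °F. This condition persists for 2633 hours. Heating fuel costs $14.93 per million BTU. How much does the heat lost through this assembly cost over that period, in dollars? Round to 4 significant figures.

21.31 dollars

0.6633/0.1649 = 4.0224
R_total = 37.62 + 4.0224 = 41.642 ft²·°F·h/BTU
Q = 730.3 × 30.91 / 41.642 = 542.08 BTU/h
E = 542.08 × 2633 = 1427300 BTU
Cost = 1427300/10⁶ × 14.93 = $21.31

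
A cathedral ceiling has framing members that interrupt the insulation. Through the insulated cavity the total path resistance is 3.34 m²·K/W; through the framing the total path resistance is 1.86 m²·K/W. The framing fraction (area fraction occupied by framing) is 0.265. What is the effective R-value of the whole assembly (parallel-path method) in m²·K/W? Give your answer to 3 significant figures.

U_eff = 0.735/3.34 + 0.265/1.86 = 0.2201 + 0.1425 = 0.3625
R_eff = 1/U_eff = 2.758 m²·K/W

2.76 m²·K/W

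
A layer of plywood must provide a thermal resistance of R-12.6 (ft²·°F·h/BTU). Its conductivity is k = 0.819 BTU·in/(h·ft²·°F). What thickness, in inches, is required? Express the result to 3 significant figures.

10.3 in

L = R × k = 12.6 × 0.819 = 10.32 in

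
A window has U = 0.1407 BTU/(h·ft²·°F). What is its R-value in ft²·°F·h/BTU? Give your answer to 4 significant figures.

7.107 ft²·°F·h/BTU

R = 1/U = 1/0.1407 = 7.1073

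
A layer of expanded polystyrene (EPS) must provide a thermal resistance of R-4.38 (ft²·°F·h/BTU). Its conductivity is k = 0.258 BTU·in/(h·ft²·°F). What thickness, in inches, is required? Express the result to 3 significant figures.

L = R × k = 4.38 × 0.258 = 1.13 in

1.13 in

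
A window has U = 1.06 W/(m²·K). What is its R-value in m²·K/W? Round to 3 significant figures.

0.943 m²·K/W

R = 1/U = 1/1.06 = 0.9434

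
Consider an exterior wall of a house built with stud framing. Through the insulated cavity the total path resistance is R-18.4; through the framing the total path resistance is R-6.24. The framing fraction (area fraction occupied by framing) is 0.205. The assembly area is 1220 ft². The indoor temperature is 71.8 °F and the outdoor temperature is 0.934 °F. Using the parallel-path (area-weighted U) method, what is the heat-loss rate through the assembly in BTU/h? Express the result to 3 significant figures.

U_eff = 0.795/18.4 + 0.205/6.24 = 0.04321 + 0.03285 = 0.07606
R_eff = 1/U_eff = 13.15 ft²·°F·h/BTU
Q = 1220 × (71.8 − 0.934) / 13.15 = 6576 BTU/h

6580 BTU/h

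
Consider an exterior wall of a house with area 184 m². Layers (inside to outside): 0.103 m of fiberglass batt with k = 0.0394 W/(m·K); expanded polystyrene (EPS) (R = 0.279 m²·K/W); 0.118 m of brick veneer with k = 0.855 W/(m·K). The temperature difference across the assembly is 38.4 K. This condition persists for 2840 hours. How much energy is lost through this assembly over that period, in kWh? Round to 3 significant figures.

0.103/0.0394 = 2.614
0.118/0.855 = 0.138
R_total = 2.614 + 0.279 + 0.138 = 3.031 m²·K/W
Q = 184 × 38.4 / 3.031 = 2331 W
E = 2331 W × 2840 h / 1000 = 6620 kWh

6620 kWh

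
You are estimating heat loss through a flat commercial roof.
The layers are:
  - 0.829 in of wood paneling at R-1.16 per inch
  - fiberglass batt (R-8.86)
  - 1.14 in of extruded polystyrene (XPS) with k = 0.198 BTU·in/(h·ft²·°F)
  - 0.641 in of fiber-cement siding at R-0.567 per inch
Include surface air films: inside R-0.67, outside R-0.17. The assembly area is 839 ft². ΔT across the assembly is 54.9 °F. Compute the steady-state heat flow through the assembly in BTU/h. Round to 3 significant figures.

0.829 × 1.16 = 0.9616
1.14/0.198 = 5.758
0.641 × 0.567 = 0.3634
R_total = 0.67 + 0.9616 + 8.86 + 5.758 + 0.3634 + 0.17 = 16.78 ft²·°F·h/BTU
Q = A·ΔT/R = 839 × 54.9 / 16.78 = 2745 BTU/h

2740 BTU/h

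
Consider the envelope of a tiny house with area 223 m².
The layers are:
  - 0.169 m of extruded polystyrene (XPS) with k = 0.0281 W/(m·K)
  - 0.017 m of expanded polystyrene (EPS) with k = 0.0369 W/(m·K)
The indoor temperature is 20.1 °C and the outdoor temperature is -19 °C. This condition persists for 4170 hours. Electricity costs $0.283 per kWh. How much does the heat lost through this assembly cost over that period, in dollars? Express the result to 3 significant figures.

0.169/0.0281 = 6.014
0.017/0.0369 = 0.4607
R_total = 6.014 + 0.4607 = 6.475 m²·K/W
Q = 223 × (20.1 − (-19)) / 6.475 = 1347 W
E = 1347 W × 4170 h / 1000 = 5615 kWh
Cost = 5615 × 0.283 = $1589

1590 dollars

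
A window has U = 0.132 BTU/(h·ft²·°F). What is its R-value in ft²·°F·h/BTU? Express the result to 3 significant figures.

R = 1/U = 1/0.132 = 7.576

7.58 ft²·°F·h/BTU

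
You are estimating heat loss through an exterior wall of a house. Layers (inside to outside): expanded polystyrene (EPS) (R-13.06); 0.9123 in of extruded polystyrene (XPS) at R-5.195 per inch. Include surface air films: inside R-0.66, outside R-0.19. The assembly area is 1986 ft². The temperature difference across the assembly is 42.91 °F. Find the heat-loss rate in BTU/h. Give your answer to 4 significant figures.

0.9123 × 5.195 = 4.7394
R_total = 0.66 + 13.06 + 4.7394 + 0.19 = 18.649 ft²·°F·h/BTU
Q = A·ΔT/R = 1986 × 42.91 / 18.649 = 4569.5 BTU/h

4570 BTU/h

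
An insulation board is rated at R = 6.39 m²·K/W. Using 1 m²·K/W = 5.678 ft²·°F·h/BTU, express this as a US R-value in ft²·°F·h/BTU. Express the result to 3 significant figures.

R_US = 6.39 × 5.678 = 36.28

36.3 ft²·°F·h/BTU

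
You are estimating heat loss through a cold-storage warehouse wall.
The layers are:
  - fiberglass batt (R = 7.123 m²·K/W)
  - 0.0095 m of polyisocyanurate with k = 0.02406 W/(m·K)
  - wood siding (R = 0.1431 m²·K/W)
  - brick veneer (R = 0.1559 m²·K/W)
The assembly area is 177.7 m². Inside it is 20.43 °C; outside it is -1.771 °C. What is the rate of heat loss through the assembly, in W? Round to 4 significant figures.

504.7 W

0.0095/0.02406 = 0.39485
R_total = 7.123 + 0.39485 + 0.1431 + 0.1559 = 7.8168 m²·K/W
Q = A·ΔT/R = 177.7 × (20.43 − (-1.771)) / 7.8168 = 504.69 W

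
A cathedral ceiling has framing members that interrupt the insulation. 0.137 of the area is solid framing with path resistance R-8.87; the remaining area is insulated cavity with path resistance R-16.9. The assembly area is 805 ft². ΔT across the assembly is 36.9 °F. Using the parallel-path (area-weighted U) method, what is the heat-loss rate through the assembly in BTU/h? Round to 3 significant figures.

U_eff = 0.863/16.9 + 0.137/8.87 = 0.05107 + 0.01545 = 0.06651
R_eff = 1/U_eff = 15.04 ft²·°F·h/BTU
Q = 805 × 36.9 / 15.04 = 1976 BTU/h

1980 BTU/h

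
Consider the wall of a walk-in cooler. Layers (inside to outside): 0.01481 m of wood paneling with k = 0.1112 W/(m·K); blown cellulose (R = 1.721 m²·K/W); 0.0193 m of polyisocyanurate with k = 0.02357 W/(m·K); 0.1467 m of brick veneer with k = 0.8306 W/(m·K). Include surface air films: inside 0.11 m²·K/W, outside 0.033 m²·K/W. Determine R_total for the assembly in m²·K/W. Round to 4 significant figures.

2.993 m²·K/W

0.01481/0.1112 = 0.13318
0.0193/0.02357 = 0.81884
0.1467/0.8306 = 0.17662
R_total = 0.11 + 0.13318 + 1.721 + 0.81884 + 0.17662 + 0.033 = 2.9926 m²·K/W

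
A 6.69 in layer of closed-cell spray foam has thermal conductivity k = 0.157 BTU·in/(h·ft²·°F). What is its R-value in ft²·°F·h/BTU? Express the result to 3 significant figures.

R = L/k = 6.69/0.157 = 42.61 ft²·°F·h/BTU

42.6 ft²·°F·h/BTU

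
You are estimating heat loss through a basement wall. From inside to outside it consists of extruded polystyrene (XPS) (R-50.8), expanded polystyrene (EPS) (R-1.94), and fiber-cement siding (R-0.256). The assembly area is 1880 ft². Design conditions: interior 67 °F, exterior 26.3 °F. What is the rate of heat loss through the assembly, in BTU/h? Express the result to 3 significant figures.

R_total = 50.8 + 1.94 + 0.256 = 53 ft²·°F·h/BTU
Q = A·ΔT/R = 1880 × (67 − 26.3) / 53 = 1444 BTU/h

1440 BTU/h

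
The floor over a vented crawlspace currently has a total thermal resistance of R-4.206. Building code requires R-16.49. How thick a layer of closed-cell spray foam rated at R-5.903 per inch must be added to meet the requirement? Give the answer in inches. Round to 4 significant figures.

ΔR = 16.49 − 4.206 = 12.284 ft²·°F·h/BTU
L = ΔR / (R/in) = 12.284/5.903 = 2.081 in

2.081 in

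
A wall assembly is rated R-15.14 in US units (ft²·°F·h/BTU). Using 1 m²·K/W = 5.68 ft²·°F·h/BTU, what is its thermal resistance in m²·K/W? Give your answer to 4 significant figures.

2.665 m²·K/W

R_SI = 15.14/5.68 = 2.6655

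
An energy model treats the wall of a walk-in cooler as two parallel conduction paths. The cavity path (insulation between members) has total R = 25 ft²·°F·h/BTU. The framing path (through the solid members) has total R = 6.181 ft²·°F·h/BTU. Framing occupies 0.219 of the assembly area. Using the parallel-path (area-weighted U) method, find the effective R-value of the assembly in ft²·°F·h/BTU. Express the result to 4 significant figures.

15.00 ft²·°F·h/BTU

U_eff = 0.781/25 + 0.219/6.181 = 0.03124 + 0.035431 = 0.066671
R_eff = 1/U_eff = 14.999 ft²·°F·h/BTU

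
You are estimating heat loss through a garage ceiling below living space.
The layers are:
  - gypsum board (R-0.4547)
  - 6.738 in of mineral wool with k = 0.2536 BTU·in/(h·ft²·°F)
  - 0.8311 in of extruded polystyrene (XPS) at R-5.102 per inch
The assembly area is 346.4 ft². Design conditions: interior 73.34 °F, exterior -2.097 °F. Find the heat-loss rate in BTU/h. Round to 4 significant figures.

835.8 BTU/h

6.738/0.2536 = 26.569
0.8311 × 5.102 = 4.2403
R_total = 0.4547 + 26.569 + 4.2403 = 31.264 ft²·°F·h/BTU
Q = A·ΔT/R = 346.4 × (73.34 − (-2.097)) / 31.264 = 835.82 BTU/h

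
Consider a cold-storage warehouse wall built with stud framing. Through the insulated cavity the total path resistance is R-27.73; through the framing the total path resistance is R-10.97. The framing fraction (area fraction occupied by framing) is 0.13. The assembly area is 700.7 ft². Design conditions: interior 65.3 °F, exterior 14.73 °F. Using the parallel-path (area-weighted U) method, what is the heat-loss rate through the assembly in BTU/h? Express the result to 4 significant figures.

1532 BTU/h

U_eff = 0.87/27.73 + 0.13/10.97 = 0.031374 + 0.011851 = 0.043224
R_eff = 1/U_eff = 23.135 ft²·°F·h/BTU
Q = 700.7 × (65.3 − 14.73) / 23.135 = 1531.6 BTU/h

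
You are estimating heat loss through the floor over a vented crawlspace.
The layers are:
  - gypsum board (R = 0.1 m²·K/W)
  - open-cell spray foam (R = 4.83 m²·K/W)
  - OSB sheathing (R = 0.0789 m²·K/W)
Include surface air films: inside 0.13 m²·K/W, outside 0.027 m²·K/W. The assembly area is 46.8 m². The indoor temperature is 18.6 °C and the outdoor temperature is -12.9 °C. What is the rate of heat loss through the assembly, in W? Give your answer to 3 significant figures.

285 W

R_total = 0.13 + 0.1 + 4.83 + 0.0789 + 0.027 = 5.166 m²·K/W
Q = A·ΔT/R = 46.8 × (18.6 − (-12.9)) / 5.166 = 285.4 W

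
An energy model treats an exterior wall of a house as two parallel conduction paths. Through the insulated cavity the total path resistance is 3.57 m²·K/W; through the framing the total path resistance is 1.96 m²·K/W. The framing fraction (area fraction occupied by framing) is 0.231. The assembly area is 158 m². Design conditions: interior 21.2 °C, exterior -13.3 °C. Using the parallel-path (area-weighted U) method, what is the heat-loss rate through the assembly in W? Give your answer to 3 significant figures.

U_eff = 0.769/3.57 + 0.231/1.96 = 0.2154 + 0.1179 = 0.3333
R_eff = 1/U_eff = 3.001 m²·K/W
Q = 158 × (21.2 − (-13.3)) / 3.001 = 1817 W

1820 W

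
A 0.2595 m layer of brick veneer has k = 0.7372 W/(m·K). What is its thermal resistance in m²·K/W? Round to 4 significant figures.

R = L/k = 0.2595/0.7372 = 0.35201 m²·K/W

0.3520 m²·K/W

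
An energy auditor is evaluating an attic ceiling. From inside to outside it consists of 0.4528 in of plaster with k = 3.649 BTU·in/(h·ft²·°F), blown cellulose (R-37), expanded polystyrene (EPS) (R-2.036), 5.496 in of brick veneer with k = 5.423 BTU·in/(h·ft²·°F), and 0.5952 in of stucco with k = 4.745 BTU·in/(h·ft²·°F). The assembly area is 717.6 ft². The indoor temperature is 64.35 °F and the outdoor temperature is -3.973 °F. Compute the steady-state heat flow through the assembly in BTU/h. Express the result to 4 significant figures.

1217 BTU/h

0.4528/3.649 = 0.12409
5.496/5.423 = 1.0135
0.5952/4.745 = 0.12544
R_total = 0.12409 + 37 + 2.036 + 1.0135 + 0.12544 = 40.299 ft²·°F·h/BTU
Q = A·ΔT/R = 717.6 × (64.35 − (-3.973)) / 40.299 = 1216.6 BTU/h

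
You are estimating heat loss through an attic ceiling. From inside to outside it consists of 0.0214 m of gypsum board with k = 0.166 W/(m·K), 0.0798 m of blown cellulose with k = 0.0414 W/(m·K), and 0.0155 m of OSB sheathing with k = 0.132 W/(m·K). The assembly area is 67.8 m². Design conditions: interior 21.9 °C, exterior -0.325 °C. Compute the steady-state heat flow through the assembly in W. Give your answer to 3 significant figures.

693 W

0.0214/0.166 = 0.1289
0.0798/0.0414 = 1.928
0.0155/0.132 = 0.1174
R_total = 0.1289 + 1.928 + 0.1174 = 2.174 m²·K/W
Q = A·ΔT/R = 67.8 × (21.9 − (-0.325)) / 2.174 = 693.2 W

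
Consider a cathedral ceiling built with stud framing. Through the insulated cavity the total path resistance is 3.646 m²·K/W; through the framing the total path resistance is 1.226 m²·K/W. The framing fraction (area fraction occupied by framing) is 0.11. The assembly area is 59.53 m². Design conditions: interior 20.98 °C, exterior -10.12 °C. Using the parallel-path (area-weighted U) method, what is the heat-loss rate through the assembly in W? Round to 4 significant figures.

U_eff = 0.89/3.646 + 0.11/1.226 = 0.2441 + 0.089723 = 0.33383
R_eff = 1/U_eff = 2.9956 m²·K/W
Q = 59.53 × (20.98 − (-10.12)) / 2.9956 = 618.04 W

618.0 W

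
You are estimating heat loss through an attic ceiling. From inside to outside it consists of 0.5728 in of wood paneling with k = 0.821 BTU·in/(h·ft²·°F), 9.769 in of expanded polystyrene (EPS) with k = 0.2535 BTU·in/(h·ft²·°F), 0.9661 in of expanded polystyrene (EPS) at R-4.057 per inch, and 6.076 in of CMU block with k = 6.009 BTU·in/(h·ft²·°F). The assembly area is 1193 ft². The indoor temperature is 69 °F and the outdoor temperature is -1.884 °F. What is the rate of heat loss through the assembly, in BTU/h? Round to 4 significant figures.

0.5728/0.821 = 0.69769
9.769/0.2535 = 38.536
0.9661 × 4.057 = 3.9195
6.076/6.009 = 1.0111
R_total = 0.69769 + 38.536 + 3.9195 + 1.0111 = 44.165 ft²·°F·h/BTU
Q = A·ΔT/R = 1193 × (69 − (-1.884)) / 44.165 = 1914.8 BTU/h

1915 BTU/h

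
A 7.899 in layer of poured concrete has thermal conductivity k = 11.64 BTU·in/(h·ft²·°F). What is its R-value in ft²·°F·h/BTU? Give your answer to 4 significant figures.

0.6786 ft²·°F·h/BTU

R = L/k = 7.899/11.64 = 0.67861 ft²·°F·h/BTU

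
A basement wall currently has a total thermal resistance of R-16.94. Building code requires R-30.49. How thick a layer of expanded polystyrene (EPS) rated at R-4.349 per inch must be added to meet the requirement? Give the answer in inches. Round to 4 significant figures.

3.116 in

ΔR = 30.49 − 16.94 = 13.55 ft²·°F·h/BTU
L = ΔR / (R/in) = 13.55/4.349 = 3.1157 in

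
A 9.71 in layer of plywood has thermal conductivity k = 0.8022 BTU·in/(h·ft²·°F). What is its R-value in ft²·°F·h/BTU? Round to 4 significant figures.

12.10 ft²·°F·h/BTU

R = L/k = 9.71/0.8022 = 12.104 ft²·°F·h/BTU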